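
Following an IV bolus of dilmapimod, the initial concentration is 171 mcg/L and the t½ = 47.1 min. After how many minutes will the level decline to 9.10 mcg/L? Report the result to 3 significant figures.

k = ln 2 / 47.1 = 0.01472 min⁻¹
C(t) = C₀ e^(−kt)  ⇒  t = ln(C₀/C) / k
t = ln(171/9.10) / 0.01472 = 2.933 / 0.01472 ≈ 199 minutes

199 minutes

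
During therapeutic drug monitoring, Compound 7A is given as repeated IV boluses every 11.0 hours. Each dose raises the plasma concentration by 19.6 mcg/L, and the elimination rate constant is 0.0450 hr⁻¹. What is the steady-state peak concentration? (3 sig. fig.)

50.2 mcg/L

Fraction remaining after one interval: e^(−kτ) = e^(−0.04500 × 11.0) = 0.6096
R = 1 / (1 − 0.6096) = 2.561
Css,max = 19.6 × 2.561 ≈ 50.2 mcg/L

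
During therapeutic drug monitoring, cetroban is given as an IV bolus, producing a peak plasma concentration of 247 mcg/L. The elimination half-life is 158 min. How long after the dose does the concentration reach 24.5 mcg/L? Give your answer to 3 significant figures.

527 minutes

k = ln 2 / 158 = 0.004387 min⁻¹
C(t) = C₀ e^(−kt)  ⇒  t = ln(C₀/C) / k
t = ln(247/24.5) / 0.004387 = 2.311 / 0.004387 ≈ 527 minutes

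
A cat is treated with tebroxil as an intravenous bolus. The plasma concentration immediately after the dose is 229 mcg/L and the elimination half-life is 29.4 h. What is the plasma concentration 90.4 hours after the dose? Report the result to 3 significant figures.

k = ln 2 / 29.4 = 0.02358 h⁻¹
90.4 h is 3.075 half-lives, so C = 229 × (1/2)^3.075 = 229 × 0.1187 ≈ 27.2 mcg/L

27.2 mcg/L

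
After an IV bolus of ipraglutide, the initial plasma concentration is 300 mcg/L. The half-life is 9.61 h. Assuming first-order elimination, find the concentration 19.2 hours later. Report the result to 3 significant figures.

k = ln 2 / 9.61 = 0.07213 h⁻¹
19.2 h is 1.998 half-lives, so C = 300 × (1/2)^1.998 = 300 × 0.2504 ≈ 75.1 mcg/L

75.1 mcg/L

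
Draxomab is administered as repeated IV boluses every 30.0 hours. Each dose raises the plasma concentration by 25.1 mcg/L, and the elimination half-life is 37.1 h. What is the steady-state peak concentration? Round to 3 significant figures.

58.5 mcg/L

k = ln 2 / 37.1 = 0.01868 h⁻¹
Fraction remaining after one interval: e^(−kτ) = e^(−0.01868 × 30.0) = 0.5709
R = 1 / (1 − 0.5709) = 2.331
Css,max = 25.1 × 2.331 ≈ 58.5 mcg/L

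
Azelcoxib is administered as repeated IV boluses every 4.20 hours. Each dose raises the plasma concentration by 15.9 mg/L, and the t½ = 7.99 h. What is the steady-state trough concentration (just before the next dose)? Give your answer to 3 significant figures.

k = ln 2 / 7.99 = 0.08675 h⁻¹
Fraction remaining after one interval: e^(−kτ) = e^(−0.08675 × 4.20) = 0.6946
R = 1 / (1 − 0.6946) = 3.275
Css,max = 15.9 × 3.275 = 52.07 mg/L
Css,min = Css,max × e^(−kτ) = 52.07 × 0.6946 ≈ 36.2 mg/L

36.2 mg/L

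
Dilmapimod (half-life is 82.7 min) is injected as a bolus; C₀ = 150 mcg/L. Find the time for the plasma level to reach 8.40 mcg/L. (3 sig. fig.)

k = ln 2 / 82.7 = 0.008381 min⁻¹
C(t) = C₀ e^(−kt)  ⇒  t = ln(C₀/C) / k
t = ln(150/8.40) / 0.008381 = 2.882 / 0.008381 ≈ 344 minutes

344 minutes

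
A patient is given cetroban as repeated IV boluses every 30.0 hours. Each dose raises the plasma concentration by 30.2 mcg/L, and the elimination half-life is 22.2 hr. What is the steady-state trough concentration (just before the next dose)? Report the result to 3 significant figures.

k = ln 2 / 22.2 = 0.03122 hr⁻¹
Fraction remaining after one interval: e^(−kτ) = e^(−0.03122 × 30.0) = 0.3919
R = 1 / (1 − 0.3919) = 1.645
Css,max = 30.2 × 1.645 = 49.66 mcg/L
Css,min = Css,max × e^(−kτ) = 49.66 × 0.3919 ≈ 19.5 mcg/L

19.5 mcg/L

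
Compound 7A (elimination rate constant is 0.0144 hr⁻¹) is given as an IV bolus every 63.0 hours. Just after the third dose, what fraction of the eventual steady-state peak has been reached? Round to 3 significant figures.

f_n = 1 − e^(−nkτ) = 1 − e^(−3 × 0.01440 × 63.0) = 1 − e^(−2.722) = 1 − 0.06577 ≈ 0.934

0.934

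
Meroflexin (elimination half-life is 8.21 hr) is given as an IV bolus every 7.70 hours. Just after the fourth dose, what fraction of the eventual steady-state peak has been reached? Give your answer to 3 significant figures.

k = ln 2 / 8.21 = 0.08443 hr⁻¹
f_n = 1 − e^(−nkτ) = 1 − e^(−4 × 0.08443 × 7.70) = 1 − e^(−2.600) = 1 − 0.07425 ≈ 0.926

0.926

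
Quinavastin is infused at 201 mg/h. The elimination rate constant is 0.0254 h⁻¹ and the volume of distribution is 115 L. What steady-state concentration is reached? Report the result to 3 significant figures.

68.8 mg/L

CL = k · V = 0.0254 × 115 = 2.921 L/h
Css = rate / CL = 201 / 2.921 ≈ 68.8 mg/L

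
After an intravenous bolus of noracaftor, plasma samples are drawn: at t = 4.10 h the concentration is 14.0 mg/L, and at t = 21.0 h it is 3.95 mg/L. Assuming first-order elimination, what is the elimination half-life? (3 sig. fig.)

9.26 hours

k = ln(C₁/C₂) / (t₂ − t₁) = ln(14.0/3.95) / (21.0 − 4.10)
  = 1.265 / 16.90 = 0.07487 h⁻¹
t½ = ln 2 / k = ln 2 / 0.07487 ≈ 9.26 hours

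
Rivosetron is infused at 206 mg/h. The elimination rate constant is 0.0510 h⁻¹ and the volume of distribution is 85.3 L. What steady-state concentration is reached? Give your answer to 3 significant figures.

47.4 µg/mL

CL = k · V = 0.0510 × 85.3 = 4.350 L/h
Css = rate / CL = 206 / 4.350 ≈ 47.4 µg/mL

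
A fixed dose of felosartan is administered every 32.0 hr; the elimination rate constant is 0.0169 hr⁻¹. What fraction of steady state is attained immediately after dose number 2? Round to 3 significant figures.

0.661

f_n = 1 − e^(−nkτ) = 1 − e^(−2 × 0.01690 × 32.0) = 1 − e^(−1.082) = 1 − 0.3391 ≈ 0.661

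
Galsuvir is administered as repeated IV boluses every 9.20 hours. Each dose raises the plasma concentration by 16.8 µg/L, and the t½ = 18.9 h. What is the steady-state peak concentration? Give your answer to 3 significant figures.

58.7 µg/L

k = ln 2 / 18.9 = 0.03667 h⁻¹
Fraction remaining after one interval: e^(−kτ) = e^(−0.03667 × 9.20) = 0.7136
R = 1 / (1 − 0.7136) = 3.492
Css,max = 16.8 × 3.492 ≈ 58.7 µg/L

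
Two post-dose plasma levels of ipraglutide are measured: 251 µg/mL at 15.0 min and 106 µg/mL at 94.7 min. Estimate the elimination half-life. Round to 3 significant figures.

64.1 minutes

k = ln(C₁/C₂) / (t₂ − t₁) = ln(251/106) / (94.7 − 15.0)
  = 0.8620 / 79.70 = 0.01082 min⁻¹
t½ = ln 2 / k = ln 2 / 0.01082 ≈ 64.1 minutes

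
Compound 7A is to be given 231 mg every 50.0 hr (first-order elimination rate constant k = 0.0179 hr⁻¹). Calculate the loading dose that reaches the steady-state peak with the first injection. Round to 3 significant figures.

Accumulation ratio R = 1 / (1 − e^(−kτ)) = 1 / (1 − e^(−0.01790×50.0)) = 1 / (1 − 0.4086) = 1.691
Loading dose = maintenance dose × R = 231 × 1.691 ≈ 391 mg

391 mg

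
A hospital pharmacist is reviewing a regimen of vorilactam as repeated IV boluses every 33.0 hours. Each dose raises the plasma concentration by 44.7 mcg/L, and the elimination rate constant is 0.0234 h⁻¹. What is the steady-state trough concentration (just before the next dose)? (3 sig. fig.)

38.4 mcg/L

Fraction remaining after one interval: e^(−kτ) = e^(−0.02340 × 33.0) = 0.4620
R = 1 / (1 − 0.4620) = 1.859
Css,max = 44.7 × 1.859 = 83.08 mcg/L
Css,min = Css,max × e^(−kτ) = 83.08 × 0.4620 ≈ 38.4 mcg/L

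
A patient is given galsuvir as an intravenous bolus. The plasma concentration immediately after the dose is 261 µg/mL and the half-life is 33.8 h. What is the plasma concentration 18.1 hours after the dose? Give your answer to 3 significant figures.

k = ln 2 / 33.8 = 0.02051 h⁻¹
C(t) = C₀ e^(−kt) = 261 × e^(−0.02051 × 18.1) = 261 × e^(−0.3712) = 261 × 0.6899 ≈ 180 µg/mL

180 µg/mL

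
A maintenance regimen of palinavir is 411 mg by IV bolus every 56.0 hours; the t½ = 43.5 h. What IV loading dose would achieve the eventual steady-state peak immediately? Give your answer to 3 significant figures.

696 mg

k = ln 2 / 43.5 = 0.01593 h⁻¹
Accumulation ratio R = 1 / (1 − e^(−kτ)) = 1 / (1 − e^(−0.01593×56.0)) = 1 / (1 − 0.4097) = 1.694
Loading dose = maintenance dose × R = 411 × 1.694 ≈ 696 mg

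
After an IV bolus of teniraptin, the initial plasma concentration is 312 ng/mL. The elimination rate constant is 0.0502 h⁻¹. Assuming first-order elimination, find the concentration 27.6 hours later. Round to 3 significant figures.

C(t) = C₀ e^(−kt) = 312 × e^(−0.05020 × 27.6) = 312 × e^(−1.386) = 312 × 0.2502 ≈ 78.1 ng/mL

78.1 ng/mL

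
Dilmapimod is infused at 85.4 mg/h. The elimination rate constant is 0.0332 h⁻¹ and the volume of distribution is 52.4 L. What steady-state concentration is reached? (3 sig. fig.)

49.1 mg/L

CL = k · V = 0.0332 × 52.4 = 1.740 L/h
Css = rate / CL = 85.4 / 1.740 ≈ 49.1 mg/L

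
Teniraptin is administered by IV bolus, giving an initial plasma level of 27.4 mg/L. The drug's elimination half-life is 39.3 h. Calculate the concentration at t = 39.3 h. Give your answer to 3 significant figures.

k = ln 2 / 39.3 = 0.01764 h⁻¹
C(t) = C₀ e^(−kt) = 27.4 × e^(−0.01764 × 39.3) = 27.4 × e^(−0.6931) = 27.4 × 0.5000 ≈ 13.7 mg/L

13.7 mg/L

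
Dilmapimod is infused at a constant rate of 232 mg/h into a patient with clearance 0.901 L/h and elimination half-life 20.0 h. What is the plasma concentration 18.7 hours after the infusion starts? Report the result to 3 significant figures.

123 mg/L

Css = rate / CL = 232 / 0.901 = 257.5 mg/L
k = ln 2 / 20.0 = 0.03466 h⁻¹
C(t) = Css (1 − e^(−kt)) = 257.5 × (1 − e^(−0.6481)) = 257.5 × 0.4770 ≈ 123 mg/L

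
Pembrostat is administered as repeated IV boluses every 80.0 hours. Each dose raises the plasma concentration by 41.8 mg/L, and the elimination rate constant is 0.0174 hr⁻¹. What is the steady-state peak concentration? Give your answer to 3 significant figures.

Fraction remaining after one interval: e^(−kτ) = e^(−0.01740 × 80.0) = 0.2486
R = 1 / (1 − 0.2486) = 1.331
Css,max = 41.8 × 1.331 ≈ 55.6 mg/L

55.6 mg/L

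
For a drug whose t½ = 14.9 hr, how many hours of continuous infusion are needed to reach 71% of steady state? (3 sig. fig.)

26.6 hours

k = ln 2 / 14.9 = 0.04652 hr⁻¹
f = 1 − e^(−kt)  ⇒  t = −ln(1 − f) / k
t = −ln(1 − 0.71) / 0.04652 = 1.238 / 0.04652 ≈ 26.6 hours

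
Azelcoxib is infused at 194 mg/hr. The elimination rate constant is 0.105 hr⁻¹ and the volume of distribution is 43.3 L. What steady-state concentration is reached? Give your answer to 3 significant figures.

CL = k · V = 0.105 × 43.3 = 4.546 L/hr
Css = rate / CL = 194 / 4.546 ≈ 42.7 µg/mL

42.7 µg/mL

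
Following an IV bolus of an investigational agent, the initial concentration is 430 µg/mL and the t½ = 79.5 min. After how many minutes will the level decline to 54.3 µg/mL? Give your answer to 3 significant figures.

237 minutes

k = ln 2 / 79.5 = 0.008719 min⁻¹
C(t) = C₀ e^(−kt)  ⇒  t = ln(C₀/C) / k
t = ln(430/54.3) / 0.008719 = 2.069 / 0.008719 ≈ 237 minutes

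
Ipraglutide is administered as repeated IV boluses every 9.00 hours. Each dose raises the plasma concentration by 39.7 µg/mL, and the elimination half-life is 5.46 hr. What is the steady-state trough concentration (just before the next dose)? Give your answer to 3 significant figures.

k = ln 2 / 5.46 = 0.1270 hr⁻¹
Fraction remaining after one interval: e^(−kτ) = e^(−0.1270 × 9.00) = 0.3190
R = 1 / (1 − 0.3190) = 1.468
Css,max = 39.7 × 1.468 = 58.30 µg/mL
Css,min = Css,max × e^(−kτ) = 58.30 × 0.3190 ≈ 18.6 µg/mL

18.6 µg/mL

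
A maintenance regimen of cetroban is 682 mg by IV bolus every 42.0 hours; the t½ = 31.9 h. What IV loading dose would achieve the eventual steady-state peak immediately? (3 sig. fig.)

1140 mg

k = ln 2 / 31.9 = 0.02173 h⁻¹
Accumulation ratio R = 1 / (1 − e^(−kτ)) = 1 / (1 − e^(−0.02173×42.0)) = 1 / (1 − 0.4015) = 1.671
Loading dose = maintenance dose × R = 682 × 1.671 ≈ 1140 mg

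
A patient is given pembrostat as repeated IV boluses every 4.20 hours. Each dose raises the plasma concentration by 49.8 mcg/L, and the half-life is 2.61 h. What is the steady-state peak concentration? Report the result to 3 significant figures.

k = ln 2 / 2.61 = 0.2656 h⁻¹
Fraction remaining after one interval: e^(−kτ) = e^(−0.2656 × 4.20) = 0.3278
R = 1 / (1 − 0.3278) = 1.488
Css,max = 49.8 × 1.488 ≈ 74.1 mcg/L

74.1 mcg/L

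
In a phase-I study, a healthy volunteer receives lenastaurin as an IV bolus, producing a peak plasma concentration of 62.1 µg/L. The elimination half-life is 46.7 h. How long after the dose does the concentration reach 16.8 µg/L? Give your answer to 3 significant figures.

k = ln 2 / 46.7 = 0.01484 h⁻¹
C(t) = C₀ e^(−kt)  ⇒  t = ln(C₀/C) / k
t = ln(62.1/16.8) / 0.01484 = 1.307 / 0.01484 ≈ 88.1 hours

88.1 hours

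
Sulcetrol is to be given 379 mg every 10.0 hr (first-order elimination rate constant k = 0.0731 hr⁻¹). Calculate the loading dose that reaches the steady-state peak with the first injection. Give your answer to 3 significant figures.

Accumulation ratio R = 1 / (1 − e^(−kτ)) = 1 / (1 − e^(−0.07310×10.0)) = 1 / (1 − 0.4814) = 1.928
Loading dose = maintenance dose × R = 379 × 1.928 ≈ 731 mg

731 mg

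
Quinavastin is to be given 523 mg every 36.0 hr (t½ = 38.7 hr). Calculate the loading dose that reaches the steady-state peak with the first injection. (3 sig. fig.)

1100 mg

k = ln 2 / 38.7 = 0.01791 hr⁻¹
Accumulation ratio R = 1 / (1 − e^(−kτ)) = 1 / (1 − e^(−0.01791×36.0)) = 1 / (1 − 0.5248) = 2.104
Loading dose = maintenance dose × R = 523 × 2.104 ≈ 1100 mg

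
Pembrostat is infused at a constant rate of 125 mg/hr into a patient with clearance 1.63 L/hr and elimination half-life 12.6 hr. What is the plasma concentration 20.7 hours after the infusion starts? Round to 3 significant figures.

52.1 µg/mL

Css = rate / CL = 125 / 1.63 = 76.69 µg/mL
k = ln 2 / 12.6 = 0.05501 hr⁻¹
C(t) = Css (1 − e^(−kt)) = 76.69 × (1 − e^(−1.139)) = 76.69 × 0.6798 ≈ 52.1 µg/mL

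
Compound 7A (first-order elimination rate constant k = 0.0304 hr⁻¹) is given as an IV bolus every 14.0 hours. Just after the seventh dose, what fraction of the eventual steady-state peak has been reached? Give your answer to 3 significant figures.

f_n = 1 − e^(−nkτ) = 1 − e^(−7 × 0.03040 × 14.0) = 1 − e^(−2.979) = 1 − 0.05083 ≈ 0.949

0.949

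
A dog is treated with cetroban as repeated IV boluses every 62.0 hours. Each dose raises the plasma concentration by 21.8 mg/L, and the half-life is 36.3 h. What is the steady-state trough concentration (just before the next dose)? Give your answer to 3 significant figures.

k = ln 2 / 36.3 = 0.01909 h⁻¹
Fraction remaining after one interval: e^(−kτ) = e^(−0.01909 × 62.0) = 0.3061
R = 1 / (1 − 0.3061) = 1.441
Css,max = 21.8 × 1.441 = 31.42 mg/L
Css,min = Css,max × e^(−kτ) = 31.42 × 0.3061 ≈ 9.62 mg/L

9.62 mg/L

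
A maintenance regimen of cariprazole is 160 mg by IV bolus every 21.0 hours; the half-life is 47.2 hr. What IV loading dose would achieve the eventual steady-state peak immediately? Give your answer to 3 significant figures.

603 mg

k = ln 2 / 47.2 = 0.01469 hr⁻¹
Accumulation ratio R = 1 / (1 − e^(−kτ)) = 1 / (1 − e^(−0.01469×21.0)) = 1 / (1 − 0.7346) = 3.768
Loading dose = maintenance dose × R = 160 × 3.768 ≈ 603 mg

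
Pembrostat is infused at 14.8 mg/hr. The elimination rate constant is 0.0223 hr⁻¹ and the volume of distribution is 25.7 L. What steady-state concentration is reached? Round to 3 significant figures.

CL = k · V = 0.0223 × 25.7 = 0.5731 L/hr
Css = rate / CL = 14.8 / 0.5731 ≈ 25.8 µg/mL

25.8 µg/mL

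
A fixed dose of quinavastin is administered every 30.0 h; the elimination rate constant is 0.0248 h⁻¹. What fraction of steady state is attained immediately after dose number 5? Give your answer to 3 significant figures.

0.976

f_n = 1 − e^(−nkτ) = 1 − e^(−5 × 0.02480 × 30.0) = 1 − e^(−3.720) = 1 − 0.02423 ≈ 0.976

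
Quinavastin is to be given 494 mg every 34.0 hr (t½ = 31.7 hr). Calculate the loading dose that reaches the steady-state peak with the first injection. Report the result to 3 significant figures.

k = ln 2 / 31.7 = 0.02187 hr⁻¹
Accumulation ratio R = 1 / (1 − e^(−kτ)) = 1 / (1 − e^(−0.02187×34.0)) = 1 / (1 − 0.4755) = 1.906
Loading dose = maintenance dose × R = 494 × 1.906 ≈ 942 mg

942 mg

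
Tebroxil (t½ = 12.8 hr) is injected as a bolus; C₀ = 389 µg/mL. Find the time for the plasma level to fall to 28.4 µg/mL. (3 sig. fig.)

k = ln 2 / 12.8 = 0.05415 hr⁻¹
C(t) = C₀ e^(−kt)  ⇒  t = ln(C₀/C) / k
t = ln(389/28.4) / 0.05415 = 2.617 / 0.05415 ≈ 48.3 hours

48.3 hours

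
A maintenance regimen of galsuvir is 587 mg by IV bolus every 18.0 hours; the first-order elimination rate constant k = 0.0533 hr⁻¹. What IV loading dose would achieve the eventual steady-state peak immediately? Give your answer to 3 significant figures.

Accumulation ratio R = 1 / (1 − e^(−kτ)) = 1 / (1 − e^(−0.05330×18.0)) = 1 / (1 − 0.3831) = 1.621
Loading dose = maintenance dose × R = 587 × 1.621 ≈ 952 mg

952 mg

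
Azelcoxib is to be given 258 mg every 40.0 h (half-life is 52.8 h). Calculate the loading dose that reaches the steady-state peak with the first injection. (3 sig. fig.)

k = ln 2 / 52.8 = 0.01313 h⁻¹
Accumulation ratio R = 1 / (1 − e^(−kτ)) = 1 / (1 − e^(−0.01313×40.0)) = 1 / (1 − 0.5915) = 2.448
Loading dose = maintenance dose × R = 258 × 2.448 ≈ 632 mg

632 mg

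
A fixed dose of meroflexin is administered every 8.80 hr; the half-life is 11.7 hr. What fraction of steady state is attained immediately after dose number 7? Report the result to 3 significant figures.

k = ln 2 / 11.7 = 0.05924 hr⁻¹
f_n = 1 − e^(−nkτ) = 1 − e^(−7 × 0.05924 × 8.80) = 1 − e^(−3.649) = 1 − 0.02601 ≈ 0.974

0.974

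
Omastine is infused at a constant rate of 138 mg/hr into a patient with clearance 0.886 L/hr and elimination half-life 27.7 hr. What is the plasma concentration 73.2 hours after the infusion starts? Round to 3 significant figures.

131 µg/mL

Css = rate / CL = 138 / 0.886 = 155.8 µg/mL
k = ln 2 / 27.7 = 0.02502 hr⁻¹
C(t) = Css (1 − e^(−kt)) = 155.8 × (1 − e^(−1.832)) = 155.8 × 0.8399 ≈ 131 µg/mL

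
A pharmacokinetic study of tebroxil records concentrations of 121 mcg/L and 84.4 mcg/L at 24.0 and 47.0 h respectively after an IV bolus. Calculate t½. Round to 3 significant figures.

k = ln(C₁/C₂) / (t₂ − t₁) = ln(121/84.4) / (47.0 − 24.0)
  = 0.3602 / 23.00 = 0.01566 h⁻¹
t½ = ln 2 / k = ln 2 / 0.01566 ≈ 44.3 hours

44.3 hours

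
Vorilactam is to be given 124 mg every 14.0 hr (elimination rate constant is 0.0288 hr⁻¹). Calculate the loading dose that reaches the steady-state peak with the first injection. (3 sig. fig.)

Accumulation ratio R = 1 / (1 − e^(−kτ)) = 1 / (1 − e^(−0.02880×14.0)) = 1 / (1 − 0.6682) = 3.014
Loading dose = maintenance dose × R = 124 × 3.014 ≈ 374 mg

374 mg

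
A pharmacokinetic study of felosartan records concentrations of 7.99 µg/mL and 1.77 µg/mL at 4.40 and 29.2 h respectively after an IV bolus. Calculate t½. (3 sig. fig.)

11.4 hours

k = ln(C₁/C₂) / (t₂ − t₁) = ln(7.99/1.77) / (29.2 − 4.40)
  = 1.507 / 24.80 = 0.06077 h⁻¹
t½ = ln 2 / k = ln 2 / 0.06077 ≈ 11.4 hours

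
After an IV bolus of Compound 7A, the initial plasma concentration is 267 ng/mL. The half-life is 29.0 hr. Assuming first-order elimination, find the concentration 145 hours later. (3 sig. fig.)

8.34 ng/mL

k = ln 2 / 29.0 = 0.02390 hr⁻¹
C(t) = C₀ e^(−kt) = 267 × e^(−0.02390 × 145) = 267 × e^(−3.466) = 267 × 0.03125 ≈ 8.34 ng/mL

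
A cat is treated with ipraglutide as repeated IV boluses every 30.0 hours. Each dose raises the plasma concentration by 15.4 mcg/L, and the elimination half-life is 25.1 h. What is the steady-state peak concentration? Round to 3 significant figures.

k = ln 2 / 25.1 = 0.02762 h⁻¹
Fraction remaining after one interval: e^(−kτ) = e^(−0.02762 × 30.0) = 0.4367
R = 1 / (1 − 0.4367) = 1.775
Css,max = 15.4 × 1.775 ≈ 27.3 mcg/L

27.3 mcg/L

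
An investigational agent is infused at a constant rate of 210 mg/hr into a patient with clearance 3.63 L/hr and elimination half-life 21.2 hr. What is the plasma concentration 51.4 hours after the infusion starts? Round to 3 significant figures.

Css = rate / CL = 210 / 3.63 = 57.85 mg/L
k = ln 2 / 21.2 = 0.03270 hr⁻¹
C(t) = Css (1 − e^(−kt)) = 57.85 × (1 − e^(−1.681)) = 57.85 × 0.8137 ≈ 47.1 mg/L

47.1 mg/L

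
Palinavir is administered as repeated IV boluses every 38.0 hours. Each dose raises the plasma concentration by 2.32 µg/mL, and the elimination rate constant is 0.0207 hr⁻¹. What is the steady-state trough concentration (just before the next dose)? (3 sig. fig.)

1.94 µg/mL

Fraction remaining after one interval: e^(−kτ) = e^(−0.02070 × 38.0) = 0.4554
R = 1 / (1 − 0.4554) = 1.836
Css,max = 2.32 × 1.836 = 4.260 µg/mL
Css,min = Css,max × e^(−kτ) = 4.260 × 0.4554 ≈ 1.94 µg/mL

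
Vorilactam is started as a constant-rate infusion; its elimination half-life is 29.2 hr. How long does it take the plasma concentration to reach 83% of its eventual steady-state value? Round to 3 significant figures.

74.6 hours

k = ln 2 / 29.2 = 0.02374 hr⁻¹
f = 1 − e^(−kt)  ⇒  t = −ln(1 − f) / k
t = −ln(1 − 0.83) / 0.02374 = 1.772 / 0.02374 ≈ 74.6 hours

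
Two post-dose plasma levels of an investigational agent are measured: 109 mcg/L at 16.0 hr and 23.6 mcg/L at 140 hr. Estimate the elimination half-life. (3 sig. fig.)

k = ln(C₁/C₂) / (t₂ − t₁) = ln(109/23.6) / (140 − 16.0)
  = 1.530 / 124.0 = 0.01234 hr⁻¹
t½ = ln 2 / k = ln 2 / 0.01234 ≈ 56.2 hours

56.2 hours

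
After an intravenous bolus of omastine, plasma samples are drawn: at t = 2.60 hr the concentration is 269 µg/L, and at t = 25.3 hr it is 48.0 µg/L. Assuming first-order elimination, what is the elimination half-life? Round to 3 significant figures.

9.13 hours

k = ln(C₁/C₂) / (t₂ − t₁) = ln(269/48.0) / (25.3 − 2.60)
  = 1.724 / 22.70 = 0.07593 hr⁻¹
t½ = ln 2 / k = ln 2 / 0.07593 ≈ 9.13 hours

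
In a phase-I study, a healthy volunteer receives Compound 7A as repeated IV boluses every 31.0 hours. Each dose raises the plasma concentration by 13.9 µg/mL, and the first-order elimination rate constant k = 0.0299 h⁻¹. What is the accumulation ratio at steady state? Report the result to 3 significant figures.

Fraction remaining after one interval: e^(−kτ) = e^(−0.02990 × 31.0) = 0.3958
R = 1 / (1 − 0.3958) = 1 / 0.6042 ≈ 1.66

1.66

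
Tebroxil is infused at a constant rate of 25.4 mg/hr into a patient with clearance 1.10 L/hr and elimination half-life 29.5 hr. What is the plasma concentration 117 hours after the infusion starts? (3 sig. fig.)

21.6 µg/mL

Css = rate / CL = 25.4 / 1.10 = 23.09 µg/mL
k = ln 2 / 29.5 = 0.02350 hr⁻¹
C(t) = Css (1 − e^(−kt)) = 23.09 × (1 − e^(−2.749)) = 23.09 × 0.9360 ≈ 21.6 µg/mL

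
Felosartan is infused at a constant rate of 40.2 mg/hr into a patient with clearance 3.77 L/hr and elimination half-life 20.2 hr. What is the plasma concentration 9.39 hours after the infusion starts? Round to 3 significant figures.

Css = rate / CL = 40.2 / 3.77 = 10.66 µg/mL
k = ln 2 / 20.2 = 0.03431 hr⁻¹
C(t) = Css (1 − e^(−kt)) = 10.66 × (1 − e^(−0.3222)) = 10.66 × 0.2755 ≈ 2.94 µg/mL

2.94 µg/mL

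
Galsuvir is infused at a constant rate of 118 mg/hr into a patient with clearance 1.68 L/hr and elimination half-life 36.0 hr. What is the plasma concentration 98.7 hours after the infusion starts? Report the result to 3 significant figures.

Css = rate / CL = 118 / 1.68 = 70.24 mg/L
k = ln 2 / 36.0 = 0.01925 hr⁻¹
C(t) = Css (1 − e^(−kt)) = 70.24 × (1 − e^(−1.900)) = 70.24 × 0.8505 ≈ 59.7 mg/L

59.7 mg/L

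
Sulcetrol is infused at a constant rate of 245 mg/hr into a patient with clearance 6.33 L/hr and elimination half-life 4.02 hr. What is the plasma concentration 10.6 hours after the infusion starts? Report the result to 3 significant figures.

Css = rate / CL = 245 / 6.33 = 38.70 µg/mL
k = ln 2 / 4.02 = 0.1724 hr⁻¹
C(t) = Css (1 − e^(−kt)) = 38.70 × (1 − e^(−1.828)) = 38.70 × 0.8392 ≈ 32.5 µg/mL

32.5 µg/mL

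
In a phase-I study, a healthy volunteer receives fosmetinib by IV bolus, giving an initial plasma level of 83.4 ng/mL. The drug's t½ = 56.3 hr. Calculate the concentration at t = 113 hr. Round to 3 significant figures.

k = ln 2 / 56.3 = 0.01231 hr⁻¹
113 hr is 2.007 half-lives, so C = 83.4 × (1/2)^2.007 = 83.4 × 0.2488 ≈ 20.7 ng/mL

20.7 ng/mL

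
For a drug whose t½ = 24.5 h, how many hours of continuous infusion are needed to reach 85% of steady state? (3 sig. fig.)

67.1 hours

k = ln 2 / 24.5 = 0.02829 h⁻¹
f = 1 − e^(−kt)  ⇒  t = −ln(1 − f) / k
t = −ln(1 − 0.85) / 0.02829 = 1.897 / 0.02829 ≈ 67.1 hours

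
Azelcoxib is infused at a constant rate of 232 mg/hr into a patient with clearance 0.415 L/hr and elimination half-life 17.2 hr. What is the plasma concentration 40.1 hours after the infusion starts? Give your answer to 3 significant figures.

448 mg/L

Css = rate / CL = 232 / 0.415 = 559.0 mg/L
k = ln 2 / 17.2 = 0.04030 hr⁻¹
C(t) = Css (1 − e^(−kt)) = 559.0 × (1 − e^(−1.616)) = 559.0 × 0.8013 ≈ 448 mg/L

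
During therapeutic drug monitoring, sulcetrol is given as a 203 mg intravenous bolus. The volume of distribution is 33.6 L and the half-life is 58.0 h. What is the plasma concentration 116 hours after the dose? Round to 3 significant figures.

C₀ = dose / V = 203 / 33.6 = 6.042 µg/mL
k = ln 2 / 58.0 = 0.01195 h⁻¹
C(t) = C₀ e^(−kt) = 6.042 × e^(−0.01195 × 116) = 6.042 × e^(−1.386) = 6.042 × 0.2500 ≈ 1.51 µg/mL

1.51 µg/mL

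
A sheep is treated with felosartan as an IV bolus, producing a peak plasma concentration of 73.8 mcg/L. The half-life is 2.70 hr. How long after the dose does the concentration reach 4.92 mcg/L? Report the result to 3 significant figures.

10.5 hours

k = ln 2 / 2.70 = 0.2567 hr⁻¹
C(t) = C₀ e^(−kt)  ⇒  t = ln(C₀/C) / k
t = ln(73.8/4.92) / 0.2567 = 2.708 / 0.2567 ≈ 10.5 hours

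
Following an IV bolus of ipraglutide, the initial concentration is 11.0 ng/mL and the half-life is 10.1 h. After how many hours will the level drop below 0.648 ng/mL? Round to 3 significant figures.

41.3 hours

k = ln 2 / 10.1 = 0.06863 h⁻¹
C(t) = C₀ e^(−kt)  ⇒  t = ln(C₀/C) / k
t = ln(11.0/0.648) / 0.06863 = 2.832 / 0.06863 ≈ 41.3 hours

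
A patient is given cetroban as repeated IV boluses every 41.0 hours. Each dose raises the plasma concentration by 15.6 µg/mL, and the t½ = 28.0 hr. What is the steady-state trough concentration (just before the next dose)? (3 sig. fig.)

k = ln 2 / 28.0 = 0.02476 hr⁻¹
Fraction remaining after one interval: e^(−kτ) = e^(−0.02476 × 41.0) = 0.3624
R = 1 / (1 − 0.3624) = 1.568
Css,max = 15.6 × 1.568 = 24.47 µg/mL
Css,min = Css,max × e^(−kτ) = 24.47 × 0.3624 ≈ 8.87 µg/mL

8.87 µg/mL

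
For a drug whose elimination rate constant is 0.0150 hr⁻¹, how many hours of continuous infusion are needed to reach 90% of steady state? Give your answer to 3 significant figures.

f = 1 − e^(−kt)  ⇒  t = −ln(1 − f) / k
t = −ln(1 − 0.9) / 0.01500 = 2.303 / 0.01500 ≈ 154 hours

154 hours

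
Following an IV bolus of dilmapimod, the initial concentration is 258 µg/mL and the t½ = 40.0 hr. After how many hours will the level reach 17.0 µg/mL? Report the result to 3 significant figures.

157 hours

k = ln 2 / 40.0 = 0.01733 hr⁻¹
C(t) = C₀ e^(−kt)  ⇒  t = ln(C₀/C) / k
t = ln(258/17.0) / 0.01733 = 2.720 / 0.01733 ≈ 157 hours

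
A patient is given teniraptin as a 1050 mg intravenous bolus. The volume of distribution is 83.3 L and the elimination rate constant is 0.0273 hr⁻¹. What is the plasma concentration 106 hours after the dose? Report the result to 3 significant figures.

C₀ = dose / V = 1050 / 83.3 = 12.61 mg/L
C(t) = C₀ e^(−kt) = 12.61 × e^(−0.02730 × 106) = 12.61 × e^(−2.894) = 12.61 × 0.05537 ≈ 0.698 mg/L

0.698 mg/L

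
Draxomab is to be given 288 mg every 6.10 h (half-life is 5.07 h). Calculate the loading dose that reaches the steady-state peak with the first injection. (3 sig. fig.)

k = ln 2 / 5.07 = 0.1367 h⁻¹
Accumulation ratio R = 1 / (1 − e^(−kτ)) = 1 / (1 − e^(−0.1367×6.10)) = 1 / (1 − 0.4343) = 1.768
Loading dose = maintenance dose × R = 288 × 1.768 ≈ 509 mg

509 mg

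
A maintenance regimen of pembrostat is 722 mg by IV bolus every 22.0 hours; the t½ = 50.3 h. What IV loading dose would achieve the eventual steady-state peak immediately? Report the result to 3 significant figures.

2760 mg

k = ln 2 / 50.3 = 0.01378 h⁻¹
Accumulation ratio R = 1 / (1 − e^(−kτ)) = 1 / (1 − e^(−0.01378×22.0)) = 1 / (1 − 0.7385) = 3.824
Loading dose = maintenance dose × R = 722 × 3.824 ≈ 2760 mg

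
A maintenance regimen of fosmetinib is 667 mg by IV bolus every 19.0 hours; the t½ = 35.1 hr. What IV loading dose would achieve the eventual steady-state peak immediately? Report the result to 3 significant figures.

2130 mg

k = ln 2 / 35.1 = 0.01975 hr⁻¹
Accumulation ratio R = 1 / (1 − e^(−kτ)) = 1 / (1 − e^(−0.01975×19.0)) = 1 / (1 − 0.6871) = 3.196
Loading dose = maintenance dose × R = 667 × 3.196 ≈ 2130 mg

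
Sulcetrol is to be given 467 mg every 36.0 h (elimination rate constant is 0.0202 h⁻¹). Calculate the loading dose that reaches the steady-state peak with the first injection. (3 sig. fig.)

Accumulation ratio R = 1 / (1 − e^(−kτ)) = 1 / (1 − e^(−0.02020×36.0)) = 1 / (1 − 0.4833) = 1.935
Loading dose = maintenance dose × R = 467 × 1.935 ≈ 904 mg

904 mg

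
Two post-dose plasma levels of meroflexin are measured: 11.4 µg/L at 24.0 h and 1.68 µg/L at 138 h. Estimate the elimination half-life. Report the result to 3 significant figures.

k = ln(C₁/C₂) / (t₂ − t₁) = ln(11.4/1.68) / (138 − 24.0)
  = 1.915 / 114.0 = 0.01680 h⁻¹
t½ = ln 2 / k = ln 2 / 0.01680 ≈ 41.3 hours

41.3 hours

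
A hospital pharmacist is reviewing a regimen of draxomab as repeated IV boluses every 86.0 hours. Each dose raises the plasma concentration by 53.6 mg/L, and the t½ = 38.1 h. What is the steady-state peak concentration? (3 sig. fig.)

k = ln 2 / 38.1 = 0.01819 h⁻¹
Fraction remaining after one interval: e^(−kτ) = e^(−0.01819 × 86.0) = 0.2092
R = 1 / (1 − 0.2092) = 1.265
Css,max = 53.6 × 1.265 ≈ 67.8 mg/L

67.8 mg/L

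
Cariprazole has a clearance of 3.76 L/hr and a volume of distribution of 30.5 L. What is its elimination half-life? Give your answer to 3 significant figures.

k = CL / V = 3.76 / 30.5 = 0.1233 hr⁻¹
t½ = ln 2 / k = ln 2 / 0.1233 ≈ 5.62 hours

5.62 hours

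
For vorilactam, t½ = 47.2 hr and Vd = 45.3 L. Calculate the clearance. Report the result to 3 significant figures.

0.665 L/hr

k = ln 2 / t½ = ln 2 / 47.2 = 0.01469 hr⁻¹
CL = k · V = 0.01469 × 45.3 ≈ 0.665 L/hr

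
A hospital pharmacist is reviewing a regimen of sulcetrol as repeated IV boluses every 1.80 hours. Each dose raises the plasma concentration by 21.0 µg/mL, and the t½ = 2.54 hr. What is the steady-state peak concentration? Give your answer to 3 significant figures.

54.1 µg/mL

k = ln 2 / 2.54 = 0.2729 hr⁻¹
Fraction remaining after one interval: e^(−kτ) = e^(−0.2729 × 1.80) = 0.6119
R = 1 / (1 − 0.6119) = 2.577
Css,max = 21.0 × 2.577 ≈ 54.1 µg/mL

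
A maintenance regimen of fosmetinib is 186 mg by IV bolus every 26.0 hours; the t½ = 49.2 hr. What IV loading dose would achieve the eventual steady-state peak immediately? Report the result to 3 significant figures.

606 mg

k = ln 2 / 49.2 = 0.01409 hr⁻¹
Accumulation ratio R = 1 / (1 − e^(−kτ)) = 1 / (1 − e^(−0.01409×26.0)) = 1 / (1 − 0.6933) = 3.260
Loading dose = maintenance dose × R = 186 × 3.260 ≈ 606 mg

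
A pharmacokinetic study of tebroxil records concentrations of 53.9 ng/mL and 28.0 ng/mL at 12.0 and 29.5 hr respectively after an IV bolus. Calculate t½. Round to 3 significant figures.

k = ln(C₁/C₂) / (t₂ − t₁) = ln(53.9/28.0) / (29.5 − 12.0)
  = 0.6549 / 17.50 = 0.03742 hr⁻¹
t½ = ln 2 / k = ln 2 / 0.03742 ≈ 18.5 hours

18.5 hours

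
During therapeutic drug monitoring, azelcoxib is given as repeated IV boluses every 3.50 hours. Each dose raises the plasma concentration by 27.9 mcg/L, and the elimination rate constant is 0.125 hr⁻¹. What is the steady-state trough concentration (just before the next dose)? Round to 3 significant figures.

50.8 mcg/L

Fraction remaining after one interval: e^(−kτ) = e^(−0.1250 × 3.50) = 0.6456
R = 1 / (1 − 0.6456) = 2.822
Css,max = 27.9 × 2.822 = 78.74 mcg/L
Css,min = Css,max × e^(−kτ) = 78.74 × 0.6456 ≈ 50.8 mcg/L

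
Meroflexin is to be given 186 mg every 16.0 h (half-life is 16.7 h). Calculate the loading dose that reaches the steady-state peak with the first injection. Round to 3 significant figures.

383 mg

k = ln 2 / 16.7 = 0.04151 h⁻¹
Accumulation ratio R = 1 / (1 − e^(−kτ)) = 1 / (1 − e^(−0.04151×16.0)) = 1 / (1 − 0.5147) = 2.061
Loading dose = maintenance dose × R = 186 × 2.061 ≈ 383 mg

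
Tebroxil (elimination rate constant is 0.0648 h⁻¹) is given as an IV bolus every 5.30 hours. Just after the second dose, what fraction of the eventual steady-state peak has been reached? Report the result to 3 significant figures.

0.497

f_n = 1 − e^(−nkτ) = 1 − e^(−2 × 0.06480 × 5.30) = 1 − e^(−0.6869) = 1 − 0.5031 ≈ 0.497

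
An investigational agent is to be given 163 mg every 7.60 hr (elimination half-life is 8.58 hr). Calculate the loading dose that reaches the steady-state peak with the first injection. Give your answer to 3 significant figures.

k = ln 2 / 8.58 = 0.08079 hr⁻¹
Accumulation ratio R = 1 / (1 − e^(−kτ)) = 1 / (1 − e^(−0.08079×7.60)) = 1 / (1 − 0.5412) = 2.180
Loading dose = maintenance dose × R = 163 × 2.180 ≈ 355 mg

355 mg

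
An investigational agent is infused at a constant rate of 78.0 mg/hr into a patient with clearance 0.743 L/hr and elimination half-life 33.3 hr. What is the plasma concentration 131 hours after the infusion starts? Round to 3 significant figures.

98.1 mg/L

Css = rate / CL = 78.0 / 0.743 = 105.0 mg/L
k = ln 2 / 33.3 = 0.02082 hr⁻¹
C(t) = Css (1 − e^(−kt)) = 105.0 × (1 − e^(−2.727)) = 105.0 × 0.9346 ≈ 98.1 mg/L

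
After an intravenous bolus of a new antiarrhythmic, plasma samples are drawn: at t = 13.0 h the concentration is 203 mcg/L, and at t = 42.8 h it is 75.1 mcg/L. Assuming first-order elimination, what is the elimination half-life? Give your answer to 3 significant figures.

20.8 hours

k = ln(C₁/C₂) / (t₂ − t₁) = ln(203/75.1) / (42.8 − 13.0)
  = 0.9944 / 29.80 = 0.03337 h⁻¹
t½ = ln 2 / k = ln 2 / 0.03337 ≈ 20.8 hours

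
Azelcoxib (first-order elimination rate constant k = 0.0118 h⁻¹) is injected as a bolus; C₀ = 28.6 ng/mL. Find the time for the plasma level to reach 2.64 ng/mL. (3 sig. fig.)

202 hours

C(t) = C₀ e^(−kt)  ⇒  t = ln(C₀/C) / k
t = ln(28.6/2.64) / 0.01180 = 2.383 / 0.01180 ≈ 202 hours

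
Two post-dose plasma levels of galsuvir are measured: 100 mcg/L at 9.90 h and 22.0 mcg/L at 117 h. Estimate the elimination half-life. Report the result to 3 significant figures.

49.0 hours

k = ln(C₁/C₂) / (t₂ − t₁) = ln(100/22.0) / (117 − 9.90)
  = 1.514 / 107.1 = 0.01414 h⁻¹
t½ = ln 2 / k = ln 2 / 0.01414 ≈ 49.0 hours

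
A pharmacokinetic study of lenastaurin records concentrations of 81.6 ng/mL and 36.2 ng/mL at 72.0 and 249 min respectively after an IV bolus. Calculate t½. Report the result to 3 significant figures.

k = ln(C₁/C₂) / (t₂ − t₁) = ln(81.6/36.2) / (249 − 72.0)
  = 0.8128 / 177.0 = 0.004592 min⁻¹
t½ = ln 2 / k = ln 2 / 0.004592 ≈ 151 minutes

151 minutes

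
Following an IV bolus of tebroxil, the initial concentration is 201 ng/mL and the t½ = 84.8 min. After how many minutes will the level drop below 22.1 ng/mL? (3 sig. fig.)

270 minutes

k = ln 2 / 84.8 = 0.008174 min⁻¹
C(t) = C₀ e^(−kt)  ⇒  t = ln(C₀/C) / k
t = ln(201/22.1) / 0.008174 = 2.208 / 0.008174 ≈ 270 minutes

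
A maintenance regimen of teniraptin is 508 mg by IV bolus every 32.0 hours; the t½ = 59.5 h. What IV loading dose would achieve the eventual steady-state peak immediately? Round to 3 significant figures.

1630 mg

k = ln 2 / 59.5 = 0.01165 h⁻¹
Accumulation ratio R = 1 / (1 − e^(−kτ)) = 1 / (1 − e^(−0.01165×32.0)) = 1 / (1 − 0.6888) = 3.214
Loading dose = maintenance dose × R = 508 × 3.214 ≈ 1630 mg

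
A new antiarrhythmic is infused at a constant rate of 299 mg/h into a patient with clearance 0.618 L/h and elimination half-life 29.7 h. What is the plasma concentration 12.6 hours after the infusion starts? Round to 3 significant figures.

123 mg/L

Css = rate / CL = 299 / 0.618 = 483.8 mg/L
k = ln 2 / 29.7 = 0.02334 h⁻¹
C(t) = Css (1 − e^(−kt)) = 483.8 × (1 − e^(−0.2941)) = 483.8 × 0.2548 ≈ 123 mg/L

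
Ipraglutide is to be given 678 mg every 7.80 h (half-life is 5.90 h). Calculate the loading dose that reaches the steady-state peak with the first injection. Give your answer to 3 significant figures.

k = ln 2 / 5.90 = 0.1175 h⁻¹
Accumulation ratio R = 1 / (1 − e^(−kτ)) = 1 / (1 − e^(−0.1175×7.80)) = 1 / (1 − 0.4000) = 1.667
Loading dose = maintenance dose × R = 678 × 1.667 ≈ 1130 mg

1130 mg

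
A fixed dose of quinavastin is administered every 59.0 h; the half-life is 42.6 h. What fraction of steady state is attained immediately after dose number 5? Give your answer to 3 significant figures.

0.992

k = ln 2 / 42.6 = 0.01627 h⁻¹
f_n = 1 − e^(−nkτ) = 1 − e^(−5 × 0.01627 × 59.0) = 1 − e^(−4.800) = 1 − 0.008230 ≈ 0.992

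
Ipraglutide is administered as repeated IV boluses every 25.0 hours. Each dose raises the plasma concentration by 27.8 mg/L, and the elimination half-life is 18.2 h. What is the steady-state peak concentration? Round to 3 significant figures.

k = ln 2 / 18.2 = 0.03809 h⁻¹
Fraction remaining after one interval: e^(−kτ) = e^(−0.03809 × 25.0) = 0.3859
R = 1 / (1 − 0.3859) = 1.628
Css,max = 27.8 × 1.628 ≈ 45.3 mg/L

45.3 mg/L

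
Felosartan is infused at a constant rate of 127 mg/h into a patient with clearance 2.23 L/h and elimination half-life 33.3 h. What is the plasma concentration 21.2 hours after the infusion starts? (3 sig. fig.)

Css = rate / CL = 127 / 2.23 = 56.95 µg/mL
k = ln 2 / 33.3 = 0.02082 h⁻¹
C(t) = Css (1 − e^(−kt)) = 56.95 × (1 − e^(−0.4413)) = 56.95 × 0.3568 ≈ 20.3 µg/mL

20.3 µg/mL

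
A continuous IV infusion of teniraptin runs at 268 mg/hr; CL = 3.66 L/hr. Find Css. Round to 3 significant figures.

73.2 mg/L

Css = infusion rate / CL = 268 / 3.66 ≈ 73.2 mg/L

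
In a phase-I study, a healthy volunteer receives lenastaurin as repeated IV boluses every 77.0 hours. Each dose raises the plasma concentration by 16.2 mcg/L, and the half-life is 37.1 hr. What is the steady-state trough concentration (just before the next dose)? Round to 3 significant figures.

k = ln 2 / 37.1 = 0.01868 hr⁻¹
Fraction remaining after one interval: e^(−kτ) = e^(−0.01868 × 77.0) = 0.2373
R = 1 / (1 − 0.2373) = 1.311
Css,max = 16.2 × 1.311 = 21.24 mcg/L
Css,min = Css,max × e^(−kτ) = 21.24 × 0.2373 ≈ 5.04 mcg/L

5.04 mcg/L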